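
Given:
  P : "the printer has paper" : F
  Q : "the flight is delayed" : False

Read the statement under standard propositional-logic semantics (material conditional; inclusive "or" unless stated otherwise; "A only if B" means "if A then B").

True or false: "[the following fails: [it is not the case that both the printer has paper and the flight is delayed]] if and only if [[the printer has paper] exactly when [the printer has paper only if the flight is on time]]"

Formalization: ~(P nand Q) <-> (P <-> (P -> ~Q))

P nand Q = F nand F = T
~(P nand Q) = ~T = F
~Q = ~F = T
P -> ~Q = F -> T = T
P <-> (P -> ~Q) = F <-> T = F
~(P nand Q) <-> (P <-> (P -> ~Q)) = F <-> F = T

True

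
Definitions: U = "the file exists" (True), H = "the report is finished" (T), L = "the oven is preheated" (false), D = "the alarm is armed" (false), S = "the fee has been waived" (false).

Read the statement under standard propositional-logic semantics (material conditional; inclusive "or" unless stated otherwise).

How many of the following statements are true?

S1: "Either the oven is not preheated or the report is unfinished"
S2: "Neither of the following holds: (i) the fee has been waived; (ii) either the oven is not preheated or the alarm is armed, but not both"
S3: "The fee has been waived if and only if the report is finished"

S1: Parsed as ¬L ∨ ¬H

¬L = ¬F = T
¬H = ¬T = F
¬L ∨ ¬H = T ∨ F = T
So S1 is true.

S2: This is S ↓ (¬L ⊕ D).

¬L = ¬F = T
¬L ⊕ D = T ⊕ F = T
S ↓ (¬L ⊕ D) = F ↓ T = F
Hence S2 is false.

S3: Parsed as S ↔ H

S ↔ H = F ↔ T = F
Hence S3 is false.

Count: 1.

1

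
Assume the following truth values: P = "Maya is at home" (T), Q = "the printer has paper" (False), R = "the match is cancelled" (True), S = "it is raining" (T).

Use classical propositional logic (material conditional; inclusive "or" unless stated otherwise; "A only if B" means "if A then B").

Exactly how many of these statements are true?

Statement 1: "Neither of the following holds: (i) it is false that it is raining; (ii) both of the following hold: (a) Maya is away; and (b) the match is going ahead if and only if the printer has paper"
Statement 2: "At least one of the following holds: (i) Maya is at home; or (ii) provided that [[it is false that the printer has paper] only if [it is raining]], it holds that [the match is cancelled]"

Statement 1: This is not S nor (not P and (not R iff Q)).

not S = not True = False
not P = not True = False
not R = not True = False
not R iff Q = False iff False = True
not P and (not R iff Q) = False and True = False
not S nor (not P and (not R iff Q)) = False nor False = True
Hence Statement 1 is true.

Statement 2: This is P or ((not Q -> S) -> R).

not Q = not False = True
not Q -> S = True -> True = True
(not Q -> S) -> R = True -> True = True
P or ((not Q -> S) -> R) = True or True = True
Hence Statement 2 is true.

Count: 2.

2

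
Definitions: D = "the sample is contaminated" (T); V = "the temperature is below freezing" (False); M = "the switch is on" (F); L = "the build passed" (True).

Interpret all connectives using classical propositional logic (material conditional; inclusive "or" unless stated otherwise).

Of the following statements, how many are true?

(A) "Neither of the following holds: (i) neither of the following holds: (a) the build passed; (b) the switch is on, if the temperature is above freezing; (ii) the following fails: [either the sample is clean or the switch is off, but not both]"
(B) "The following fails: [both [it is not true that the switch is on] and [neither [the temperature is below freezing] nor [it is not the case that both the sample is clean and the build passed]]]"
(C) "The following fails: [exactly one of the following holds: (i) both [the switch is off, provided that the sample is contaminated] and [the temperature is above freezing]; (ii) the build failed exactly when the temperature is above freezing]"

(A): Formalization: (L nor (~V -> M)) nor ~(~D xor ~M)

~V = ~F = T
~V -> M = T -> F = F
L nor (~V -> M) = T nor F = F
~D = ~T = F
~M = ~F = T
~D xor ~M = F xor T = T
~(~D xor ~M) = ~T = F
(L nor (~V -> M)) nor ~(~D xor ~M) = F nor F = T
Thus (A) is true.

(B): Formalization: ~(~M & (V nor (~D nand L)))

~M = ~F = T
~D = ~T = F
~D nand L = F nand T = T
V nor (~D nand L) = F nor T = F
~M & (V nor (~D nand L)) = T & F = F
~(~M & (V nor (~D nand L))) = ~F = T
Hence (B) is true.

(C): Parsed as ~(((D -> ~M) & ~V) xor (~L <-> ~V))

~M = ~F = T
D -> ~M = T -> T = T
~V = ~F = T
(D -> ~M) & ~V = T & T = T
~L = ~T = F
~V = ~F = T
~L <-> ~V = F <-> T = F
((D -> ~M) & ~V) xor (~L <-> ~V) = T xor F = T
~(((D -> ~M) & ~V) xor (~L <-> ~V)) = ~T = F
Hence (C) is false.

True statements: 2 ((A), (B)).

2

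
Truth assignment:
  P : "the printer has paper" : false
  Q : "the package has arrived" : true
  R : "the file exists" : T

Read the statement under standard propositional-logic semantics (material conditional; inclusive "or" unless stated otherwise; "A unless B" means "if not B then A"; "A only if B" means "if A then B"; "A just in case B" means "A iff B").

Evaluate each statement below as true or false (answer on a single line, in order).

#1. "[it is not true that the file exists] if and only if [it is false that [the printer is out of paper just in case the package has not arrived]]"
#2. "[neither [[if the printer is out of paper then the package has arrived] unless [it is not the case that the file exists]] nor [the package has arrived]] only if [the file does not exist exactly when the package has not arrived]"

#1 False; #2 True

#1: This is not R iff not (not P iff not Q).

not R = not True = False
not P = not False = True
not Q = not True = False
not P iff not Q = True iff False = False
not (not P iff not Q) = not False = True
not R iff not (not P iff not Q) = False iff True = False
Hence #1 is false.

#2: Parsed as (((not P -> Q) or not R) nor Q) -> (not R iff not Q)

not P = not False = True
not P -> Q = True -> True = True
not R = not True = False
(not P -> Q) or not R = True or False = True
((not P -> Q) or not R) nor Q = True nor True = False
not R = not True = False
not Q = not True = False
not R iff not Q = False iff False = True
(((not P -> Q) or not R) nor Q) -> (not R iff not Q) = False -> True = True
So #2 is true.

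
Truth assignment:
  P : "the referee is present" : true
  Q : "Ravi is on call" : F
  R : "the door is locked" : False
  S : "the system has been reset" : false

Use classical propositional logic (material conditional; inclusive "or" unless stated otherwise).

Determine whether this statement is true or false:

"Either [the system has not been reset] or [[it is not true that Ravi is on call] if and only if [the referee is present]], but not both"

This is not S xor (not Q iff P).

not S = not False = True
not Q = not False = True
not Q iff P = True iff True = True
not S xor (not Q iff P) = True xor True = False

The statement is false.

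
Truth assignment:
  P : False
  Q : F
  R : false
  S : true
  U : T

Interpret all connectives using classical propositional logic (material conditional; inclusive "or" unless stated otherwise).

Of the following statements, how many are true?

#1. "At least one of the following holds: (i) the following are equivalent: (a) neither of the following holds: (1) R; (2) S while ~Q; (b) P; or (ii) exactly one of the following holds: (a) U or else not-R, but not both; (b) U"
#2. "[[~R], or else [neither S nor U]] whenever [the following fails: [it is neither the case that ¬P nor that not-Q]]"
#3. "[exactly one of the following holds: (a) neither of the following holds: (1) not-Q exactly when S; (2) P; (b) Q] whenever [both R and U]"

#1: In symbols: ((R nor (S & ~Q)) <-> P) | ((U xor ~R) xor U)

~Q = ~F = T
S & ~Q = T & T = T
R nor (S & ~Q) = F nor T = F
(R nor (S & ~Q)) <-> P = F <-> F = T
~R = ~F = T
U xor ~R = T xor T = F
(U xor ~R) xor U = F xor T = T
((R nor (S & ~Q)) <-> P) | ((U xor ~R) xor U) = T | T = T
Hence #1 is true.

#2: Parsed as ~(~P nor ~Q) -> (~R | (S nor U))

~P = ~F = T
~Q = ~F = T
~P nor ~Q = T nor T = F
~(~P nor ~Q) = ~F = T
~R = ~F = T
S nor U = T nor T = F
~R | (S nor U) = T | F = T
~(~P nor ~Q) -> (~R | (S nor U)) = T -> T = T
Hence #2 is true.

#3: Formalization: (R & U) -> (((~Q <-> S) nor P) xor Q)

R & U = F & T = F
~Q = ~F = T
~Q <-> S = T <-> T = T
(~Q <-> S) nor P = T nor F = F
((~Q <-> S) nor P) xor Q = F xor F = F
(R & U) -> (((~Q <-> S) nor P) xor Q) = F -> F = T
Thus #3 is true.

3 of the 3 statements are true (#1, #2, #3).

3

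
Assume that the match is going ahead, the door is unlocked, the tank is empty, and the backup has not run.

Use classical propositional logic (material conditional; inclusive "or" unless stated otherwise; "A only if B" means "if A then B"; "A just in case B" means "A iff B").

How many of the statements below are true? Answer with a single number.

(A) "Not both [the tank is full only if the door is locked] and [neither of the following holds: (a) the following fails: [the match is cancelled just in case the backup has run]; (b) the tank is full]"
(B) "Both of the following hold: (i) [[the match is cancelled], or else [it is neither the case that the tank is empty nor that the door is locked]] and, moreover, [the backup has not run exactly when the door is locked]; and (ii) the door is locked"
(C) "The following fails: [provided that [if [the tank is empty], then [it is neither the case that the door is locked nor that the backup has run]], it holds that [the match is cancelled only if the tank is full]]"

Let W = "the tank is full" (F), H = "the door is locked" (F), Q = "the match is cancelled" (F), S = "the backup has run" (F).

(A): Parsed as (W → H) ↑ (¬(Q ↔ S) ↓ W)

W → H = F → F = T
Q ↔ S = F ↔ F = T
¬(Q ↔ S) = ¬T = F
¬(Q ↔ S) ↓ W = F ↓ F = T
(W → H) ↑ (¬(Q ↔ S) ↓ W) = T ↑ T = F
So (A) is false.

(B): In symbols: ((Q ∨ (¬W ↓ H)) ∧ (¬S ↔ H)) ∧ H

¬W = ¬F = T
¬W ↓ H = T ↓ F = F
Q ∨ (¬W ↓ H) = F ∨ F = F
¬S = ¬F = T
¬S ↔ H = T ↔ F = F
(Q ∨ (¬W ↓ H)) ∧ (¬S ↔ H) = F ∧ F = F
((Q ∨ (¬W ↓ H)) ∧ (¬S ↔ H)) ∧ H = F ∧ F = F
So (B) is false.

(C): Formalization: ¬((¬W → (H ↓ S)) → (Q → W))

¬W = ¬F = T
H ↓ S = F ↓ F = T
¬W → (H ↓ S) = T → T = T
Q → W = F → F = T
(¬W → (H ↓ S)) → (Q → W) = T → T = T
¬((¬W → (H ↓ S)) → (Q → W)) = ¬T = F
Hence (C) is false.

True statements: 0 (none).

0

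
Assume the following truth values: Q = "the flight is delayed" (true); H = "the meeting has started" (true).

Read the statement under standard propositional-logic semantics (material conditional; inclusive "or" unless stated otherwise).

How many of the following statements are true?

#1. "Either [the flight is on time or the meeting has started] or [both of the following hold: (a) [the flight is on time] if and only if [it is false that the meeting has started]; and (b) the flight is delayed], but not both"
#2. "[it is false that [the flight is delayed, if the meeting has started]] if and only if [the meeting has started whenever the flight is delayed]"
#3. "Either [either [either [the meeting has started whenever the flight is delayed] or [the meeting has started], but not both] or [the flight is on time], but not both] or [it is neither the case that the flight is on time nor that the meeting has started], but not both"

#1: Formalization: (¬Q ∨ H) ⊕ ((¬Q ↔ ¬H) ∧ Q)

¬Q = ¬T = F
¬Q ∨ H = F ∨ T = T
¬Q = ¬T = F
¬H = ¬T = F
¬Q ↔ ¬H = F ↔ F = T
(¬Q ↔ ¬H) ∧ Q = T ∧ T = T
(¬Q ∨ H) ⊕ ((¬Q ↔ ¬H) ∧ Q) = T ⊕ T = F
Thus #1 is false.

#2: Parsed as ¬(H → Q) ↔ (Q → H)

H → Q = T → T = T
¬(H → Q) = ¬T = F
Q → H = T → T = T
¬(H → Q) ↔ (Q → H) = F ↔ T = F
Hence #2 is false.

#3: Parsed as (((Q → H) ⊕ H) ⊕ ¬Q) ⊕ (¬Q ↓ H)

Q → H = T → T = T
(Q → H) ⊕ H = T ⊕ T = F
¬Q = ¬T = F
((Q → H) ⊕ H) ⊕ ¬Q = F ⊕ F = F
¬Q = ¬T = F
¬Q ↓ H = F ↓ T = F
(((Q → H) ⊕ H) ⊕ ¬Q) ⊕ (¬Q ↓ H) = F ⊕ F = F
Hence #3 is false.

Count: 0.

0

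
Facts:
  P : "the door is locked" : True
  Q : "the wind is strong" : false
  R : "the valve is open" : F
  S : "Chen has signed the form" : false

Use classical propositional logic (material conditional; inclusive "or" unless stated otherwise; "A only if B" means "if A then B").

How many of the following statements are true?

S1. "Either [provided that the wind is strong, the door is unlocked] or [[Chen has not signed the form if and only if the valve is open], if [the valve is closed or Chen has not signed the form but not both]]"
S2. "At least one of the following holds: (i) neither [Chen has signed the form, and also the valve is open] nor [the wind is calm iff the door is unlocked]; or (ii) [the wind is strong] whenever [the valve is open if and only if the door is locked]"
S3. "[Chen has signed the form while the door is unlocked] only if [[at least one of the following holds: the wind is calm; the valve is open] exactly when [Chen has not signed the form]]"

3

S1: This is (Q -> not P) or ((not R xor not S) -> (not S iff R)).

not P = not True = False
Q -> not P = False -> False = True
not R = not False = True
not S = not False = True
not R xor not S = True xor True = False
not S = not False = True
not S iff R = True iff False = False
(not R xor not S) -> (not S iff R) = False -> False = True
(Q -> not P) or ((not R xor not S) -> (not S iff R)) = True or True = True
So S1 is true.

S2: This is ((S and R) nor (not Q iff not P)) or ((R iff P) -> Q).

S and R = False and False = False
not Q = not False = True
not P = not True = False
not Q iff not P = True iff False = False
(S and R) nor (not Q iff not P) = False nor False = True
R iff P = False iff True = False
(R iff P) -> Q = False -> False = True
((S and R) nor (not Q iff not P)) or ((R iff P) -> Q) = True or True = True
Thus S2 is true.

S3: In symbols: (S and not P) -> ((not Q or R) iff not S)

not P = not True = False
S and not P = False and False = False
not Q = not False = True
not Q or R = True or False = True
not S = not False = True
(not Q or R) iff not S = True iff True = True
(S and not P) -> ((not Q or R) iff not S) = False -> True = True
So S3 is true.

3 of the 3 statements are true.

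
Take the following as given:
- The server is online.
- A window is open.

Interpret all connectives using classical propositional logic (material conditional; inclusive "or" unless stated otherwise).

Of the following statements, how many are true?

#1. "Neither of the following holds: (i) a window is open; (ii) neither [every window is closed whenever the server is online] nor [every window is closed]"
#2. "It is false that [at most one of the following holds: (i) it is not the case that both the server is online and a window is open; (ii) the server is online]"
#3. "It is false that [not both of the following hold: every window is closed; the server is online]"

0

Let U = "a window is open" (T), D = "the server is online" (T).

#1: Parsed as U nor ((D -> ~U) nor ~U)

~U = ~T = F
D -> ~U = T -> F = F
~U = ~T = F
(D -> ~U) nor ~U = F nor F = T
U nor ((D -> ~U) nor ~U) = T nor T = F
So #1 is false.

#2: Formalization: ~((D nand U) nand D)

D nand U = T nand T = F
(D nand U) nand D = F nand T = T
~((D nand U) nand D) = ~T = F
Thus #2 is false.

#3: Parsed as ~(~U nand D)

~U = ~T = F
~U nand D = F nand T = T
~(~U nand D) = ~T = F
Hence #3 is false.

Count: 0.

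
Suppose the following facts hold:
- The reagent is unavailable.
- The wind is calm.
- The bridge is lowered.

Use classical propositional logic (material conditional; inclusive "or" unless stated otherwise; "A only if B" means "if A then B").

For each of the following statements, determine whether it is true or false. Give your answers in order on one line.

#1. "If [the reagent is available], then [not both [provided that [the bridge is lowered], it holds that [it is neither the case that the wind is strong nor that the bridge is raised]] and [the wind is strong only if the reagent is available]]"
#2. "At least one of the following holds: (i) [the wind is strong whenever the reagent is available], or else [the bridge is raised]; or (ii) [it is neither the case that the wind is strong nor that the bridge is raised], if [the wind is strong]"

Let P = "the reagent is available" (F), R = "the bridge is raised" (F), Q = "the wind is strong" (F).

#1: Formalization: P → ((¬R → (Q ↓ R)) ↑ (Q → P))

¬R = ¬F = T
Q ↓ R = F ↓ F = T
¬R → (Q ↓ R) = T → T = T
Q → P = F → F = T
(¬R → (Q ↓ R)) ↑ (Q → P) = T ↑ T = F
P → ((¬R → (Q ↓ R)) ↑ (Q → P)) = F → F = T
Hence #1 is true.

#2: This is ((P → Q) ∨ R) ∨ (Q → (Q ↓ R)).

P → Q = F → F = T
(P → Q) ∨ R = T ∨ F = T
Q ↓ R = F ↓ F = T
Q → (Q ↓ R) = F → T = T
((P → Q) ∨ R) ∨ (Q → (Q ↓ R)) = T ∨ T = T
So #2 is true.

#1 true; #2 true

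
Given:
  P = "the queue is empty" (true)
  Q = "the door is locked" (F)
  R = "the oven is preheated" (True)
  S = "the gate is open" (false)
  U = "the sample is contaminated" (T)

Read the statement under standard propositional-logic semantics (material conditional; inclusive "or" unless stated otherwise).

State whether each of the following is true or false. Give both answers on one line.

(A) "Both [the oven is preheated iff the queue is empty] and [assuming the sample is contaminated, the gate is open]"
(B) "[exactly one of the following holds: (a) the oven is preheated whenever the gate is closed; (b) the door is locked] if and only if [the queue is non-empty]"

(A) False / (B) False

(A): In symbols: (R <-> P) & (U -> S)

R <-> P = T <-> T = T
U -> S = T -> F = F
(R <-> P) & (U -> S) = T & F = F
Hence (A) is false.

(B): This is ((~S -> R) xor Q) <-> ~P.

~S = ~F = T
~S -> R = T -> T = T
(~S -> R) xor Q = T xor F = T
~P = ~T = F
((~S -> R) xor Q) <-> ~P = T <-> F = F
Thus (B) is false.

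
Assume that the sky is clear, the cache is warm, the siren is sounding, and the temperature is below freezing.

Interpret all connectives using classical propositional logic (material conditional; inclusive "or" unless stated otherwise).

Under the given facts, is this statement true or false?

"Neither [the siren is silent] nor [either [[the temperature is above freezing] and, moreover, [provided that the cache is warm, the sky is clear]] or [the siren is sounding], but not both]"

Let D = "the siren is sounding" (True), L = "the temperature is below freezing" (True), M = "the cache is warm" (True), P = "the sky is overcast" (False).
This is not D nor ((not L and (M -> not P)) xor D).

not D = not True = False
not L = not True = False
not P = not False = True
M -> not P = True -> True = True
not L and (M -> not P) = False and True = False
(not L and (M -> not P)) xor D = False xor True = True
not D nor ((not L and (M -> not P)) xor D) = False nor True = False

false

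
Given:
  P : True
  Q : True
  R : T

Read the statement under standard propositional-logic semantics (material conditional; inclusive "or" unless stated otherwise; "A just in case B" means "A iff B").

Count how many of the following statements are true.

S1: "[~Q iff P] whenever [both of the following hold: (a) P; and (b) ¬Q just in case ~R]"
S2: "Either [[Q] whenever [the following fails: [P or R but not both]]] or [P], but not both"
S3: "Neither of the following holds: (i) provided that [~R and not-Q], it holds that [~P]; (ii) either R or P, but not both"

0

S1: In symbols: (P ∧ (¬Q ↔ ¬R)) → (¬Q ↔ P)

¬Q = ¬T = F
¬R = ¬T = F
¬Q ↔ ¬R = F ↔ F = T
P ∧ (¬Q ↔ ¬R) = T ∧ T = T
¬Q = ¬T = F
¬Q ↔ P = F ↔ T = F
(P ∧ (¬Q ↔ ¬R)) → (¬Q ↔ P) = T → F = F
Hence S1 is false.

S2: This is (¬(P ⊕ R) → Q) ⊕ P.

P ⊕ R = T ⊕ T = F
¬(P ⊕ R) = ¬F = T
¬(P ⊕ R) → Q = T → T = T
(¬(P ⊕ R) → Q) ⊕ P = T ⊕ T = F
So S2 is false.

S3: Formalization: ((¬R ∧ ¬Q) → ¬P) ↓ (R ⊕ P)

¬R = ¬T = F
¬Q = ¬T = F
¬R ∧ ¬Q = F ∧ F = F
¬P = ¬T = F
(¬R ∧ ¬Q) → ¬P = F → F = T
R ⊕ P = T ⊕ T = F
((¬R ∧ ¬Q) → ¬P) ↓ (R ⊕ P) = T ↓ F = F
So S3 is false.

0 of the 3 statements are true (none).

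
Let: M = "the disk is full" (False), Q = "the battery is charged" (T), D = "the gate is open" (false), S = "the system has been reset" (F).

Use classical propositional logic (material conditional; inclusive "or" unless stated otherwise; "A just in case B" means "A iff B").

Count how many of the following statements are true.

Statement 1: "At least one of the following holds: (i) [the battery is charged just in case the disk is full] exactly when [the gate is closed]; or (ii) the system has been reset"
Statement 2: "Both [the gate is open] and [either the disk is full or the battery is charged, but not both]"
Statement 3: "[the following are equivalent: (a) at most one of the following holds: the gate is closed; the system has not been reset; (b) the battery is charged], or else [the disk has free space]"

1

Statement 1: Parsed as ((Q <-> M) <-> ~D) | S

Q <-> M = T <-> F = F
~D = ~F = T
(Q <-> M) <-> ~D = F <-> T = F
((Q <-> M) <-> ~D) | S = F | F = F
Thus Statement 1 is false.

Statement 2: This is D & (M xor Q).

M xor Q = F xor T = T
D & (M xor Q) = F & T = F
Hence Statement 2 is false.

Statement 3: Formalization: ((~D nand ~S) <-> Q) | ~M

~D = ~F = T
~S = ~F = T
~D nand ~S = T nand T = F
(~D nand ~S) <-> Q = F <-> T = F
~M = ~F = T
((~D nand ~S) <-> Q) | ~M = F | T = T
So Statement 3 is true.

Count: 1.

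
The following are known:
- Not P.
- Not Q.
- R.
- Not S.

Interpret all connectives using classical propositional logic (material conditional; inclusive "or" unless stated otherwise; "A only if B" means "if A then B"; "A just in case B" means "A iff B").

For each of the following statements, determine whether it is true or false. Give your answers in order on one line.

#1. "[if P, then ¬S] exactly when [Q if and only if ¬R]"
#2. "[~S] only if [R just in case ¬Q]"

#1 T, #2 T

#1: Parsed as (P -> not S) iff (Q iff not R)

not S = not False = True
P -> not S = False -> True = True
not R = not True = False
Q iff not R = False iff False = True
(P -> not S) iff (Q iff not R) = True iff True = True
Thus #1 is true.

#2: Parsed as not S -> (R iff not Q)

not S = not False = True
not Q = not False = True
R iff not Q = True iff True = True
not S -> (R iff not Q) = True -> True = True
So #2 is true.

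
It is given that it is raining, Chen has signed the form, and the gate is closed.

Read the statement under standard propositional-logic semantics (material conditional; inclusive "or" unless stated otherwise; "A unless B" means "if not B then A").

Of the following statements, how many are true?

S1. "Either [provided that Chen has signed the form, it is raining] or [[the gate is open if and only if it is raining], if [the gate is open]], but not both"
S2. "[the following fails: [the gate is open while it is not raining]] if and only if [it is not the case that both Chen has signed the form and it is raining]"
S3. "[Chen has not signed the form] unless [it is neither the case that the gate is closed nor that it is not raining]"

Let K = "Chen has signed the form" (T), L = "it is raining" (T), Q = "the gate is open" (F).

S1: Formalization: (K → L) ⊕ (Q → (Q ↔ L))

K → L = T → T = T
Q ↔ L = F ↔ T = F
Q → (Q ↔ L) = F → F = T
(K → L) ⊕ (Q → (Q ↔ L)) = T ⊕ T = F
Thus S1 is false.

S2: This is ¬(Q ∧ ¬L) ↔ (K ↑ L).

¬L = ¬T = F
Q ∧ ¬L = F ∧ F = F
¬(Q ∧ ¬L) = ¬F = T
K ↑ L = T ↑ T = F
¬(Q ∧ ¬L) ↔ (K ↑ L) = T ↔ F = F
Hence S2 is false.

S3: Formalization: ¬K ∨ (¬Q ↓ ¬L)

¬K = ¬T = F
¬Q = ¬F = T
¬L = ¬T = F
¬Q ↓ ¬L = T ↓ F = F
¬K ∨ (¬Q ↓ ¬L) = F ∨ F = F
Thus S3 is false.

True statements: 0 (none).

0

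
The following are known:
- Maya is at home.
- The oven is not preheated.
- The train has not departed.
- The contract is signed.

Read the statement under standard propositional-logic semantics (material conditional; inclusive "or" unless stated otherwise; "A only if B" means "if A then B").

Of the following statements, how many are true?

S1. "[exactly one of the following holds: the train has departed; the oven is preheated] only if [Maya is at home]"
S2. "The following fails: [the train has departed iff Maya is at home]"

2

Let Q = "the train has departed" (False), R = "the oven is preheated" (False), N = "Maya is at home" (True).

S1: Formalization: (Q xor R) -> N

Q xor R = False xor False = False
(Q xor R) -> N = False -> True = True
Hence S1 is true.

S2: In symbols: not (Q iff N)

Q iff N = False iff True = False
not (Q iff N) = not False = True
So S2 is true.

True statements: 2 (S1, S2).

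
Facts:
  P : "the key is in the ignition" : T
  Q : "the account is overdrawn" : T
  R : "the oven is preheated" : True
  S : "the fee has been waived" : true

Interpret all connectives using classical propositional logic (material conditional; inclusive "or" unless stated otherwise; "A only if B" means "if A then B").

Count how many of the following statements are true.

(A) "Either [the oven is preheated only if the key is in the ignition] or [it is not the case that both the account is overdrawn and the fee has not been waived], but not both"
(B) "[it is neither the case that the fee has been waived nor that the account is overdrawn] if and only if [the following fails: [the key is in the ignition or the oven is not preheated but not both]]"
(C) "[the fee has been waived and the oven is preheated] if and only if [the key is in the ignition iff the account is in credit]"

(A): Formalization: (R → P) ⊕ (Q ↑ ¬S)

R → P = T → T = T
¬S = ¬T = F
Q ↑ ¬S = T ↑ F = T
(R → P) ⊕ (Q ↑ ¬S) = T ⊕ T = F
Thus (A) is false.

(B): Formalization: (S ↓ Q) ↔ ¬(P ⊕ ¬R)

S ↓ Q = T ↓ T = F
¬R = ¬T = F
P ⊕ ¬R = T ⊕ F = T
¬(P ⊕ ¬R) = ¬T = F
(S ↓ Q) ↔ ¬(P ⊕ ¬R) = F ↔ F = T
Thus (B) is true.

(C): In symbols: (S ∧ R) ↔ (P ↔ ¬Q)

S ∧ R = T ∧ T = T
¬Q = ¬T = F
P ↔ ¬Q = T ↔ F = F
(S ∧ R) ↔ (P ↔ ¬Q) = T ↔ F = F
Thus (C) is false.

Count: 1.

1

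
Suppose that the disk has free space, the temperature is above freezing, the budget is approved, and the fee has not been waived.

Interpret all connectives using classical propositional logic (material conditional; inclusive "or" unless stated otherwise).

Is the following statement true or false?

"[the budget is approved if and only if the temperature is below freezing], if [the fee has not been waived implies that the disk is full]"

Let S = "the fee has been waived" (F), P = "the disk is full" (F), R = "the budget is approved" (T), Q = "the temperature is below freezing" (F).
In symbols: (~S -> P) -> (R <-> Q)

~S = ~F = T
~S -> P = T -> F = F
R <-> Q = T <-> F = F
(~S -> P) -> (R <-> Q) = F -> F = T

True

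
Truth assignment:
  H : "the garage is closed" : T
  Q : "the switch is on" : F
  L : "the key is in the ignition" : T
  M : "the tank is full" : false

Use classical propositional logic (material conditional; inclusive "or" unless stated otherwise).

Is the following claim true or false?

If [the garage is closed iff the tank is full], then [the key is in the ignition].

Values: H=True, M=False, L=True.
Formalization: (H iff M) -> L

H iff M = True iff False = False
(H iff M) -> L = False -> True = True

True.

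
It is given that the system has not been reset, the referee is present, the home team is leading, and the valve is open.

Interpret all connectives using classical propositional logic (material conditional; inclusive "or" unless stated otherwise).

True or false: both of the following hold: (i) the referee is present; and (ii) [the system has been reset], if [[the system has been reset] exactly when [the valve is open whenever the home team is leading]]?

True

Let M = "the referee is present" (T), R = "the system has been reset" (F), G = "the home team is leading" (T), U = "the valve is open" (T).
Formalization: M ∧ ((R ↔ (G → U)) → R)

G → U = T → T = T
R ↔ (G → U) = F ↔ T = F
(R ↔ (G → U)) → R = F → F = T
M ∧ ((R ↔ (G → U)) → R) = T ∧ T = T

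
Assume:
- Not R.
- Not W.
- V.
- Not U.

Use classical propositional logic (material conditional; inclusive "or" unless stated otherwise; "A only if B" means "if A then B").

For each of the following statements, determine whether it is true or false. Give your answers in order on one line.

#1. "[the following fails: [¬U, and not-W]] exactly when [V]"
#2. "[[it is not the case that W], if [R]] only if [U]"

#1: Parsed as ¬(¬U ∧ ¬W) ↔ V

¬U = ¬F = T
¬W = ¬F = T
¬U ∧ ¬W = T ∧ T = T
¬(¬U ∧ ¬W) = ¬T = F
¬(¬U ∧ ¬W) ↔ V = F ↔ T = F
Thus #1 is false.

#2: Formalization: (R → ¬W) → U

¬W = ¬F = T
R → ¬W = F → T = T
(R → ¬W) → U = T → F = F
Thus #2 is false.

#1 false / #2 false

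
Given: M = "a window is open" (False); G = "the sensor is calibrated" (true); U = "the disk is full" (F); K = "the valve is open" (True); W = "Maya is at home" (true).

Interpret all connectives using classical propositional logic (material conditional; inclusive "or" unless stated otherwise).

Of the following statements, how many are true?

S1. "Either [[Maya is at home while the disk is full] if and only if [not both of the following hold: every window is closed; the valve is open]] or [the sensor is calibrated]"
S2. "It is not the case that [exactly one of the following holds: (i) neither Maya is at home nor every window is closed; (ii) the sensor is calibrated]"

S1: This is ((W & U) <-> (~M nand K)) | G.

W & U = T & F = F
~M = ~F = T
~M nand K = T nand T = F
(W & U) <-> (~M nand K) = F <-> F = T
((W & U) <-> (~M nand K)) | G = T | T = T
Thus S1 is true.

S2: This is ~((W nor ~M) xor G).

~M = ~F = T
W nor ~M = T nor T = F
(W nor ~M) xor G = F xor T = T
~((W nor ~M) xor G) = ~T = F
Thus S2 is false.

True statements: 1 (S1).

1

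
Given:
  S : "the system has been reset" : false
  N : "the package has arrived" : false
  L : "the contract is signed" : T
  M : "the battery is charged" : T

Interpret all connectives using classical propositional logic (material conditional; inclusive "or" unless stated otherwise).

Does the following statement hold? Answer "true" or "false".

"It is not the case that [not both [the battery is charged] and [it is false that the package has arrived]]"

True.

In symbols: ¬(M ↑ ¬N)

¬N = ¬F = T
M ↑ ¬N = T ↑ T = F
¬(M ↑ ¬N) = ¬F = T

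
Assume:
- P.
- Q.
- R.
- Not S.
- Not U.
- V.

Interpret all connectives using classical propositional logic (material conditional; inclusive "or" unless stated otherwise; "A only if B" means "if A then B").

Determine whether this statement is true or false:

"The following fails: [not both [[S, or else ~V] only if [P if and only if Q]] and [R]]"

This is not (((S or not V) -> (P iff Q)) nand R).

not V = not True = False
S or not V = False or False = False
P iff Q = True iff True = True
(S or not V) -> (P iff Q) = False -> True = True
((S or not V) -> (P iff Q)) nand R = True nand True = False
not (((S or not V) -> (P iff Q)) nand R) = not False = True

True.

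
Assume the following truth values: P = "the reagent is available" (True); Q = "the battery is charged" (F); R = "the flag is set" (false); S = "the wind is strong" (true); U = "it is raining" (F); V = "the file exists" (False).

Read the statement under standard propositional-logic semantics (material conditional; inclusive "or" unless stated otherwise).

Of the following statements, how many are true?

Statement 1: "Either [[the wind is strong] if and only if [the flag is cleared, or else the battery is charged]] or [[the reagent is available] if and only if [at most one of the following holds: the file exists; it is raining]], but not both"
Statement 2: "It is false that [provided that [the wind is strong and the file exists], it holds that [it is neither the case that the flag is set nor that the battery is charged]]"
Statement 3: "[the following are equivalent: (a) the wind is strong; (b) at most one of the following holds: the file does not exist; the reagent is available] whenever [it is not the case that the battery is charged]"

Statement 1: Parsed as (S ↔ (¬R ∨ Q)) ⊕ (P ↔ (V ↑ U))

¬R = ¬F = T
¬R ∨ Q = T ∨ F = T
S ↔ (¬R ∨ Q) = T ↔ T = T
V ↑ U = F ↑ F = T
P ↔ (V ↑ U) = T ↔ T = T
(S ↔ (¬R ∨ Q)) ⊕ (P ↔ (V ↑ U)) = T ⊕ T = F
Hence Statement 1 is false.

Statement 2: This is ¬((S ∧ V) → (R ↓ Q)).

S ∧ V = T ∧ F = F
R ↓ Q = F ↓ F = T
(S ∧ V) → (R ↓ Q) = F → T = T
¬((S ∧ V) → (R ↓ Q)) = ¬T = F
Hence Statement 2 is false.

Statement 3: In symbols: ¬Q → (S ↔ (¬V ↑ P))

¬Q = ¬F = T
¬V = ¬F = T
¬V ↑ P = T ↑ T = F
S ↔ (¬V ↑ P) = T ↔ F = F
¬Q → (S ↔ (¬V ↑ P)) = T → F = F
So Statement 3 is false.

0 of the 3 statements are true (none).

0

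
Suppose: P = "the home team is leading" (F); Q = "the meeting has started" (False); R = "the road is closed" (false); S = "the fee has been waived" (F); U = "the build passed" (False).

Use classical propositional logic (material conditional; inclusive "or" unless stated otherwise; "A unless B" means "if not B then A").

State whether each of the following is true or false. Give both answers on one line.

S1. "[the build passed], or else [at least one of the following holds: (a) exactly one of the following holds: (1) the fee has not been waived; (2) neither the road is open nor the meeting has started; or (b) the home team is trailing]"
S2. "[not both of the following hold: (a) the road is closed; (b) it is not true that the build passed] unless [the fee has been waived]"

S1 T, S2 T

S1: Formalization: U or ((not S xor (not R nor Q)) or not P)

not S = not False = True
not R = not False = True
not R nor Q = True nor False = False
not S xor (not R nor Q) = True xor False = True
not P = not False = True
(not S xor (not R nor Q)) or not P = True or True = True
U or ((not S xor (not R nor Q)) or not P) = False or True = True
Hence S1 is true.

S2: In symbols: (R nand not U) or S

not U = not False = True
R nand not U = False nand True = True
(R nand not U) or S = True or False = True
So S2 is true.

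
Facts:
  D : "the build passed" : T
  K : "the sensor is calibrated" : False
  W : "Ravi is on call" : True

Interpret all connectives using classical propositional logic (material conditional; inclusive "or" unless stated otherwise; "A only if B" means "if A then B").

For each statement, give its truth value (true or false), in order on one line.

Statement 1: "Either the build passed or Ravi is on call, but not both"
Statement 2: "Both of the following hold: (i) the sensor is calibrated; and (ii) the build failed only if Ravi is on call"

Statement 1 F, Statement 2 F

Statement 1: In symbols: D ⊕ W

D ⊕ W = T ⊕ T = F
Thus Statement 1 is false.

Statement 2: This is K ∧ (¬D → W).

¬D = ¬T = F
¬D → W = F → T = T
K ∧ (¬D → W) = F ∧ T = F
Thus Statement 2 is false.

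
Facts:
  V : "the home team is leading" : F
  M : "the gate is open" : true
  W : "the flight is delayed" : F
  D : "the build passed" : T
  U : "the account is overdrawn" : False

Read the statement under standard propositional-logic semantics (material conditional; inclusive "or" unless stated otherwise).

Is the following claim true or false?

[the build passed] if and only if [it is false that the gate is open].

This is D <-> ~M.

~M = ~T = F
D <-> ~M = T <-> F = F

The statement is false.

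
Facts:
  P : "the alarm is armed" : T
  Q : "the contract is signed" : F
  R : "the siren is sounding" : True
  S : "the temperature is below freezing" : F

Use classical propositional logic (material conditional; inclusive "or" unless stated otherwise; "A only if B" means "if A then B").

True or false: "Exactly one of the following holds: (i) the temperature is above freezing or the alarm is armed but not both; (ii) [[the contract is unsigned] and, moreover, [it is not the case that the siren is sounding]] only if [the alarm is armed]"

Parsed as (not S xor P) xor ((not Q and not R) -> P)

not S = not False = True
not S xor P = True xor True = False
not Q = not False = True
not R = not True = False
not Q and not R = True and False = False
(not Q and not R) -> P = False -> True = True
(not S xor P) xor ((not Q and not R) -> P) = False xor True = True

true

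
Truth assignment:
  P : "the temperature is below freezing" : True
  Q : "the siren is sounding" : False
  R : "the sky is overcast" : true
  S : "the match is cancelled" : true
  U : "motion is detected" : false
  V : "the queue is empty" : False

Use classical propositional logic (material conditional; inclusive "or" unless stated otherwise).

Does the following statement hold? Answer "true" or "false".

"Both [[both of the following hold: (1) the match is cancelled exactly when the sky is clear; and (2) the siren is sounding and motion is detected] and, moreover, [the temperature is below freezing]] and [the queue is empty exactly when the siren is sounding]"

Formalization: (((S ↔ ¬R) ∧ (Q ∧ U)) ∧ P) ∧ (V ↔ Q)

¬R = ¬T = F
S ↔ ¬R = T ↔ F = F
Q ∧ U = F ∧ F = F
(S ↔ ¬R) ∧ (Q ∧ U) = F ∧ F = F
((S ↔ ¬R) ∧ (Q ∧ U)) ∧ P = F ∧ T = F
V ↔ Q = F ↔ F = T
(((S ↔ ¬R) ∧ (Q ∧ U)) ∧ P) ∧ (V ↔ Q) = F ∧ T = F

False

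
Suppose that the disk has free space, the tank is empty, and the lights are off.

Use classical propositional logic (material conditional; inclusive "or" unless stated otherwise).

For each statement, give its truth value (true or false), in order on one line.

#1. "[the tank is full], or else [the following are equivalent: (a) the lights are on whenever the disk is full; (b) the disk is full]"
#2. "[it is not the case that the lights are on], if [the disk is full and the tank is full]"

Let Q = "the tank is full" (F), P = "the disk is full" (F), R = "the lights are on" (F).

#1: Parsed as Q ∨ ((P → R) ↔ P)

P → R = F → F = T
(P → R) ↔ P = T ↔ F = F
Q ∨ ((P → R) ↔ P) = F ∨ F = F
So #1 is false.

#2: In symbols: (P ∧ Q) → ¬R

P ∧ Q = F ∧ F = F
¬R = ¬F = T
(P ∧ Q) → ¬R = F → T = T
So #2 is true.

#1 false; #2 true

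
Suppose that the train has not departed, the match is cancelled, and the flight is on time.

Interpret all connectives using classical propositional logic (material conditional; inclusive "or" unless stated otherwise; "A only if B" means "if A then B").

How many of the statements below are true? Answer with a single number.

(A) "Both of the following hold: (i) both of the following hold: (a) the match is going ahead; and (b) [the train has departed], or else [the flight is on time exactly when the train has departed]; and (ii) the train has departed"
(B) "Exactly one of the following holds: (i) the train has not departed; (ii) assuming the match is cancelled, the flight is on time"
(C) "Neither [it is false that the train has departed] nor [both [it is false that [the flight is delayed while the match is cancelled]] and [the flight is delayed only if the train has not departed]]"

0

Let N = "the match is cancelled" (T), G = "the train has departed" (F), V = "the flight is delayed" (F).

(A): In symbols: (~N & (G | (~V <-> G))) & G

~N = ~T = F
~V = ~F = T
~V <-> G = T <-> F = F
G | (~V <-> G) = F | F = F
~N & (G | (~V <-> G)) = F & F = F
(~N & (G | (~V <-> G))) & G = F & F = F
Hence (A) is false.

(B): In symbols: ~G xor (N -> ~V)

~G = ~F = T
~V = ~F = T
N -> ~V = T -> T = T
~G xor (N -> ~V) = T xor T = F
So (B) is false.

(C): In symbols: ~G nor (~(V & N) & (V -> ~G))

~G = ~F = T
V & N = F & T = F
~(V & N) = ~F = T
~G = ~F = T
V -> ~G = F -> T = T
~(V & N) & (V -> ~G) = T & T = T
~G nor (~(V & N) & (V -> ~G)) = T nor T = F
Thus (C) is false.

True statements: 0 (none).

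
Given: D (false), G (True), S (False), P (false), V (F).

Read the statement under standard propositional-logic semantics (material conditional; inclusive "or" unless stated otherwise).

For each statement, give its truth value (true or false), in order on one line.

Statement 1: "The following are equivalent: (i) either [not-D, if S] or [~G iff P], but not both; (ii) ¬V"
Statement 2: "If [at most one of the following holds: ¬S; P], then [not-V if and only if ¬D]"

Statement 1: This is ((S → ¬D) ⊕ (¬G ↔ P)) ↔ ¬V.

¬D = ¬F = T
S → ¬D = F → T = T
¬G = ¬T = F
¬G ↔ P = F ↔ F = T
(S → ¬D) ⊕ (¬G ↔ P) = T ⊕ T = F
¬V = ¬F = T
((S → ¬D) ⊕ (¬G ↔ P)) ↔ ¬V = F ↔ T = F
So Statement 1 is false.

Statement 2: Formalization: (¬S ↑ P) → (¬V ↔ ¬D)

¬S = ¬F = T
¬S ↑ P = T ↑ F = T
¬V = ¬F = T
¬D = ¬F = T
¬V ↔ ¬D = T ↔ T = T
(¬S ↑ P) → (¬V ↔ ¬D) = T → T = T
Thus Statement 2 is true.

Statement 1 False / Statement 2 True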